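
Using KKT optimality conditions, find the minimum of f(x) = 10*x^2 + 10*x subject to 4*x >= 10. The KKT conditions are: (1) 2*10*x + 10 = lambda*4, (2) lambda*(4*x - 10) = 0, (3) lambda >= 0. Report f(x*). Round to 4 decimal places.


Step 1: Try lambda = 0 (constraint inactive).
x_unc = -10/(2*10) = -0.5
Check: 4*-0.5 = -2.0 < 10 -- violated!
Step 2: Constraint must be active: 4*x = 10
x* = 10/4 = 2.5
lambda = (2*10*2.5 + 10)/4 = 15.0
Step 3: Compute optimal value.
f(x*) = 10*2.5^2 + 10*2.5 = 87.5


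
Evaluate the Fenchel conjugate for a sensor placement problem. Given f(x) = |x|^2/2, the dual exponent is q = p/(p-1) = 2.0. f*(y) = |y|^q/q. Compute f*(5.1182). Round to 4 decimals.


The conjugate exponent q satisfies 1/p + 1/q = 1.
p = 2, so q = 2/(2 - 1) = 2.0
|y|^q = 5.1182^2.0 = 26.196
f*(5.1182) = 26.196 / 2.0 = 13.098


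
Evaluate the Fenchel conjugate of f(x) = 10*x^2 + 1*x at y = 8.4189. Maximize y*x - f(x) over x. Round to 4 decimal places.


f*(y) = sup_x {y*x - a*x^2 - b*x} = sup_x {(y-b)*x - a*x^2}
FOC: (y - b) - 2a*x = 0 => x* = (y - b)/(2a)
x* = (8.4189 - 1)/(2*10) = 0.3709
f*(8.4189) = (y-b)^2/(4a) = (8.4189 - 1)^2/(4*10)
= 55.0401/40 = 1.376


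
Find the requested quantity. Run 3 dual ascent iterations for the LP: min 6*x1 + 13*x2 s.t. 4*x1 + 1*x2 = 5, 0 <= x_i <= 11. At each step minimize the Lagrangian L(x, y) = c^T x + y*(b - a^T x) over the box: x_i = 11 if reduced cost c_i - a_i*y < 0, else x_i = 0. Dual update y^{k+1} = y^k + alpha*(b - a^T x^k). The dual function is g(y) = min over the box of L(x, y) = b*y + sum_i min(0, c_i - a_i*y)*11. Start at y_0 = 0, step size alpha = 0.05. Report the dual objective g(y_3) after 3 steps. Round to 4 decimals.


Dual ascent for LP: min 6*x1 + 13*x2, 4*x1 + 1*x2 = 5, 0 <= x_i <= 11
Step 1: y^k = 0.0, reduced costs: (6.0, 13.0)
  x^k = (0.0, 0.0), subgradient = b - a^T x = 5.0
  y^{k+1} = 0.0 + 0.05*5.0 = 0.25
Step 2: y^k = 0.25, reduced costs: (5.0, 12.75)
  x^k = (0.0, 0.0), subgradient = b - a^T x = 5.0
  y^{k+1} = 0.25 + 0.05*5.0 = 0.5
Step 3: y^k = 0.5, reduced costs: (4.0, 12.5)
  x^k = (0.0, 0.0), subgradient = b - a^T x = 5.0
  y^{k+1} = 0.5 + 0.05*5.0 = 0.75
Dual objective at y_3 = 0.75: reduced costs (3.0, 12.25), box minimizer x = (0.0, 0.0)
g(y_3) = b*y + (c1 - a1*y)*x1 + (c2 - a2*y)*x2 = 5*0.75 + 3.0*0.0 + 12.25*0.0 = 3.75 + 0.0 + 0.0 = 3.75


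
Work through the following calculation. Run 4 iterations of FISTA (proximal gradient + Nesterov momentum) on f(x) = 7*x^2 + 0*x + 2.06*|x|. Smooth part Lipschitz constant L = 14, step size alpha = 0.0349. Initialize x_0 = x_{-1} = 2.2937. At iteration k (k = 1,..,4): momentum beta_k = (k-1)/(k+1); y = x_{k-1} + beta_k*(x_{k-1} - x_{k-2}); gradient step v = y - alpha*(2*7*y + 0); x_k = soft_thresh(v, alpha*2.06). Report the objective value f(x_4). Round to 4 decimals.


FISTA on f(x) = 7*x^2 + 0*x + 2.06*|x|
L = 14, alpha = 0.0349
Iteration 1: beta = 0.0, y = 2.2937 + 0.0*(2.2937 - 2.2937) = 2.2937
  grad(y) = 32.1118, v = y - alpha*grad = 1.173
  prox(v) = soft_thresh(1.173, 0.0719) = 1.1011
Iteration 2: beta = 0.3333, y = 1.1011 + 0.3333*(1.1011 - 2.2937) = 0.7036
  grad(y) = 9.85, v = y - alpha*grad = 0.3598
  prox(v) = soft_thresh(0.3598, 0.0719) = 0.2879
Iteration 3: beta = 0.5, y = 0.2879 + 0.5*(0.2879 - 1.1011) = -0.1187
  grad(y) = -1.6616, v = y - alpha*grad = -0.0607
  prox(v) = soft_thresh(-0.0607, 0.0719) = 0.0
Iteration 4: beta = 0.6, y = 0.0 + 0.6*(0.0 - 0.2879) = -0.1727
  grad(y) = -2.4185, v = y - alpha*grad = -0.0883
  prox(v) = soft_thresh(-0.0883, 0.0719) = -0.0164
f(x_4) = 7*(-0.0164)^2 + 0*(-0.0164) + 2.06*|-0.0164| = 0.0358


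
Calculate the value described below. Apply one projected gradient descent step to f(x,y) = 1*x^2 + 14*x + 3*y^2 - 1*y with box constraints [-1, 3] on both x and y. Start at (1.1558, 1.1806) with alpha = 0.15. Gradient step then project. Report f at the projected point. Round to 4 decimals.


Step 1: Compute gradient at (1.1558, 1.1806).
grad_x = 2*1*1.1558 + 14 = 16.3116
grad_y = 2*3*1.1806 - 1 = 6.0836
Step 2: Gradient step.
x_raw = 1.1558 - 0.15*16.3116 = -1.2909
y_raw = 1.1806 - 0.15*6.0836 = 0.2681
Step 3: Project onto [-1, 3].
x_proj = clip(-1.2909) = -1.0
y_proj = clip(0.2681) = 0.2681
Step 4: Evaluate f.
f(-1.0, 0.2681) = -13.0525


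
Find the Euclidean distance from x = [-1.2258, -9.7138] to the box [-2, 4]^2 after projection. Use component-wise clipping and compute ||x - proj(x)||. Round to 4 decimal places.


Project each component onto [-2, 4].
clip(-1.2258) = -1.2258, clip(-9.7138) = -2.0
Projection = [-1.2258, -2.0]
Squared diffs: [0.0, 59.5027]
Distance = sqrt(59.5027) = 7.7138


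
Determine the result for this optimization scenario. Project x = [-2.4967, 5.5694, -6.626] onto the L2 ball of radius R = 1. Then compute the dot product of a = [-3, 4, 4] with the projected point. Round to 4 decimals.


Step 1: Compute ||x|| (intermediates to 6 decimals).
||x|| = sqrt((-2.4967)^2 + 5.5694^2 + (-6.626)^2) = 9.00864
Step 2: Project.
Since ||x|| > R, scale = R/||x|| = 1/9.00864 = 0.111005, proj(x) = scale * x
proj(x) = [-0.277146, 0.618231, -0.735519]
Step 3: Dot product.
a^T * proj(x) = -3*(-0.277146) + 4*0.618231 + 4*(-0.735519) = 0.3623


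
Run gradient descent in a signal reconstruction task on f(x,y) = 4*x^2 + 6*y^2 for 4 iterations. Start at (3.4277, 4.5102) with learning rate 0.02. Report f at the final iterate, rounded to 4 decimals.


Gradient descent on f(x,y) = 4*x^2 + 6*y^2.
Starting point: (3.4277, 4.5102), alpha = 0.02
Step 1: grad_x = 2*4*3.4277 = 27.4216, grad_y = 2*6*4.5102 = 54.1224
  x_1 = 3.4277 - 0.02*27.4216 = 2.8793
  y_1 = 4.5102 - 0.02*54.1224 = 3.4278
Step 2: grad_x = 2*4*2.8793 = 23.0341, grad_y = 2*6*3.4278 = 41.133
  x_2 = 2.8793 - 0.02*23.0341 = 2.4186
  y_2 = 3.4278 - 0.02*41.133 = 2.6051
Step 3: grad_x = 2*4*2.4186 = 19.3487, grad_y = 2*6*2.6051 = 31.2611
  x_3 = 2.4186 - 0.02*19.3487 = 2.0316
  y_3 = 2.6051 - 0.02*31.2611 = 1.9799
Step 4: grad_x = 2*4*2.0316 = 16.2529, grad_y = 2*6*1.9799 = 23.7584
  x_4 = 2.0316 - 0.02*16.2529 = 1.7066
  y_4 = 1.9799 - 0.02*23.7584 = 1.5047
f(1.7066, 1.5047) = 4*1.7066^2 + 6*1.5047^2 = 25.234


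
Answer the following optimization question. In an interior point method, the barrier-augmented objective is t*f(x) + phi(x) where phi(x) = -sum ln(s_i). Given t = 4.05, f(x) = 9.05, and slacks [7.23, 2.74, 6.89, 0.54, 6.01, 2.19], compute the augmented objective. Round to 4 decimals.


Step 1: Compute log-barrier.
ln values: [1.9782, 1.008, 1.9301, -0.6162, 1.7934, 0.7839]
phi = -(1.9782 + 1.008 + 1.9301 - 0.6162 + 1.7934 + 0.7839) = -6.8774
Step 2: Compute augmented objective.
t*f(x) = 4.05*9.05 = 36.6525
Total = 36.6525 - 6.8774 = 29.7751


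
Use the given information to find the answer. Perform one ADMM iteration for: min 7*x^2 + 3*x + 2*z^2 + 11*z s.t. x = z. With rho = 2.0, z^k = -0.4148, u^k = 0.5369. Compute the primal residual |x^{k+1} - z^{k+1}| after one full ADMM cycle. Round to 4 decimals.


ADMM iteration with rho = 2.0, z^k = -0.4148, u^k = 0.5369
Step 1: x-update.
Minimize 7*x^2 + 3*x + (2.0/2)*(x + 0.4148 + 0.5369)^2
FOC: (2*7 + 2.0)*x = -3 + 2.0*(-0.4148 - 0.5369)
x^{k+1} = -0.3065
Step 2: z-update.
Minimize 2*z^2 + 11*z + (2.0/2)*(-0.3065 - z + 0.5369)^2
FOC: (2*2 + 2.0)*z = -11 + 2.0*(-0.3065 + 0.5369)
z^{k+1} = -1.7565
Step 3: u-update.
u^{k+1} = 0.5369 - 0.3065 + 1.7565 = 1.987
Step 4: Primal residual = |-0.3065 + 1.7565| = 1.4501


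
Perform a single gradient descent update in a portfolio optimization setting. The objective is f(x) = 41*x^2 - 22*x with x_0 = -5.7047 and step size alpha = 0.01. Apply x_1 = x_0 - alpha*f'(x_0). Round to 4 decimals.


We compute the gradient at x_0 and apply the update.
f'(x) = 82*x - 22
f'(-5.7047) = 82*-5.7047 - 22 = -489.7854
x_1 = -5.7047 - 0.01*-489.7854 = -0.8068


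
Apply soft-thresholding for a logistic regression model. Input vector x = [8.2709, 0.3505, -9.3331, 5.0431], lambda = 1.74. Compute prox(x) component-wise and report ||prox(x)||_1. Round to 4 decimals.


Soft-thresholding with lambda = 1.74:
prox(8.2709) = sign(8.2709)*max(|8.2709| - 1.74, 0) = 6.5309
prox(0.3505) = sign(0.3505)*max(|0.3505| - 1.74, 0) = 0.0
prox(-9.3331) = sign(-9.3331)*max(|-9.3331| - 1.74, 0) = -7.5931
prox(5.0431) = sign(5.0431)*max(|5.0431| - 1.74, 0) = 3.3031
prox(x) = [6.5309, 0.0, -7.5931, 3.3031]
||prox(x)||_1 = 6.5309 + 0.0 + 7.5931 + 3.3031 = 17.4271


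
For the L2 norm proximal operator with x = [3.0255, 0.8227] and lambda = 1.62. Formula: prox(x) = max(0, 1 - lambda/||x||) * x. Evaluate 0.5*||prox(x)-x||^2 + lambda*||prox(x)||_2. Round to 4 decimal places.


Step 1: Compute ||x||.
||x|| = 3.1354
Step 2: Compute scaling factor.
scale = max(0, 1 - 1.62/3.1354) = 0.4833
Step 3: prox(x) = [1.4623, 0.3976]
||prox(x)|| = 1.5154
Step 4: Proximal objective.
0.5*||prox-x||^2 = 1.3122
lambda*||prox|| = 2.4549
Total = 3.7671


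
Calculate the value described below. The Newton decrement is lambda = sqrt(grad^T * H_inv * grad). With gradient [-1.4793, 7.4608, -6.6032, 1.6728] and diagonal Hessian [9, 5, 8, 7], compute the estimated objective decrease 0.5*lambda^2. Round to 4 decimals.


Step 1: H is diagonal, so H^(-1) * g = [-0.1644, 1.4922, -0.8254, 0.239].
Step 2: g^T H^(-1) g = sum_i g_i^2 / H_ii
  = (-1.4793)^2/9 + (7.4608)^2/5 + (-6.6032)^2/8 + (1.6728)^2/7
  = 0.2431 + 11.1327 + 5.4503 + 0.3998 = 17.2259
Step 3: Objective decrease = 0.5 * g^T H^(-1) g = 8.6129


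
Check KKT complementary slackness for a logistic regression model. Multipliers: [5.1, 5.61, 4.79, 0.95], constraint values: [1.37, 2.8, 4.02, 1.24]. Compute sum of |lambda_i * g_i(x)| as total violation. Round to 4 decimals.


KKT complementary slackness check:
lambda_1 * g_1 = 5.1 * 1.37 = 6.987
lambda_2 * g_2 = 5.61 * 2.8 = 15.708
lambda_3 * g_3 = 4.79 * 4.02 = 19.2558
lambda_4 * g_4 = 0.95 * 1.24 = 1.178
Total violation = 6.987 + 15.708 + 19.2558 + 1.178 = 43.1288


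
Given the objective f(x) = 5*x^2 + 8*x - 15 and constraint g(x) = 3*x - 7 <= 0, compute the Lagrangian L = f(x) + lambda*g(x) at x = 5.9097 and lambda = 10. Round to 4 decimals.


Step 1: Evaluate f(x).
f(5.9097) = 5*5.9097^2 + 8*5.9097 - 15 = 206.9004
Step 2: Evaluate g(x).
g(5.9097) = 3*5.9097 - 7 = 10.7291
Step 3: Compute Lagrangian.
L = 206.9004 + 10*10.7291 = 314.1914


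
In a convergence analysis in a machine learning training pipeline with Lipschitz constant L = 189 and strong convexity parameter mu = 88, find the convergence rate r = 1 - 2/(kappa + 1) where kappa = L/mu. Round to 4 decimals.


Step 1: Compute the condition number.
kappa = L/mu = 189/88 = 2.1477
Step 2: Compute the convergence rate.
r = 1 - 2/(kappa + 1) = 1 - 2*mu/(L + mu) = (L - mu)/(L + mu) = 101/277 = 0.3646


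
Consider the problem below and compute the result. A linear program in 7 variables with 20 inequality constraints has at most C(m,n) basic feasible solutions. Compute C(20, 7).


Each vertex corresponds to some choice of n active constraints out of m, so the number of vertices is at most C(m, n) = m! / (n!(m-n)!).
m = 20, n = 7
Numerator: 20 * 19 * 18 * 17 * 16 * 15 * 14
Denominator: 7! = 5040
C(20, 7) = 77520


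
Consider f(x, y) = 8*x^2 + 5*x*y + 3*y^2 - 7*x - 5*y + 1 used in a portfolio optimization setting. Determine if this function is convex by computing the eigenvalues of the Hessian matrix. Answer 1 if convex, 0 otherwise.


The Hessian of f(x,y) = 8*x^2 + 5*x*y + 3*y^2 - 7*x - 5*y + 1 is:
H = [[16, 5], [5, 6]]
Trace = 16 + 6 = 22
Determinant = 16*6 - (5)^2 = 71
Discriminant = (22)^2 - 4*71 = 200.0
Eigenvalues: lambda_1 = 3.9289, lambda_2 = 18.0711
The function is convex.

1


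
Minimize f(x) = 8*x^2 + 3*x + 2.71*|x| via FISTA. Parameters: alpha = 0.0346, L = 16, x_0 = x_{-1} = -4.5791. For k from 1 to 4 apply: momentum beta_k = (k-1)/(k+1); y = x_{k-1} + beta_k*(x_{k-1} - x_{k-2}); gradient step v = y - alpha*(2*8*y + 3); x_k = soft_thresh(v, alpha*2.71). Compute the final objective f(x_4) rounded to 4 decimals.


FISTA on f(x) = 8*x^2 + 3*x + 2.71*|x|
L = 16, alpha = 0.0346
Iteration 1: beta = 0.0, y = -4.5791 + 0.0*(-4.5791 + 4.5791) = -4.5791
  grad(y) = -70.2656, v = y - alpha*grad = -2.1479
  prox(v) = soft_thresh(-2.1479, 0.0938) = -2.0541
Iteration 2: beta = 0.3333, y = -2.0541 + 0.3333*(-2.0541 + 4.5791) = -1.2125
  grad(y) = -16.3999, v = y - alpha*grad = -0.6451
  prox(v) = soft_thresh(-0.6451, 0.0938) = -0.5513
Iteration 3: beta = 0.5, y = -0.5513 + 0.5*(-0.5513 + 2.0541) = 0.2001
  grad(y) = 6.2022, v = y - alpha*grad = -0.0145
  prox(v) = soft_thresh(-0.0145, 0.0938) = 0.0
Iteration 4: beta = 0.6, y = 0.0 + 0.6*(0.0 + 0.5513) = 0.3308
  grad(y) = 8.2924, v = y - alpha*grad = 0.0439
  prox(v) = soft_thresh(0.0439, 0.0938) = 0.0
f(x_4) = 8*0.0^2 + 3*0.0 + 2.71*|0.0| = 0.0


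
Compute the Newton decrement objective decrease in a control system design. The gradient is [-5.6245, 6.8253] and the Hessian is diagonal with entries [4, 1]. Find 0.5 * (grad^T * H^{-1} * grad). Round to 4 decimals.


Step 1: H is diagonal, so H^(-1) * g = [-1.4061, 6.8253].
Step 2: g^T H^(-1) g = sum_i g_i^2 / H_ii
  = (-5.6245)^2/4 + (6.8253)^2/1
  = 7.9088 + 46.5847 = 54.4935
Step 3: Objective decrease = 0.5 * g^T H^(-1) g = 27.2467


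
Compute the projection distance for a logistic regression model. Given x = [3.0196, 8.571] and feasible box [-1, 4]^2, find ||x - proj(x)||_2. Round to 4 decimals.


Project each component onto [-1, 4].
clip(3.0196) = 3.0196, clip(8.571) = 4.0
Projection = [3.0196, 4.0]
Squared diffs: [0.0, 20.894]
Distance = sqrt(20.894) = 4.571


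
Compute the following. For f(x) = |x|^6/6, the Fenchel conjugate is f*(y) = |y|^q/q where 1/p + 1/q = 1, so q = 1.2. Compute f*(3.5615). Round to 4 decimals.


The conjugate exponent q satisfies 1/p + 1/q = 1.
p = 6, so q = 6/(6 - 1) = 1.2
|y|^q = 3.5615^1.2 = 4.5916
f*(3.5615) = 4.5916 / 1.2 = 3.8263


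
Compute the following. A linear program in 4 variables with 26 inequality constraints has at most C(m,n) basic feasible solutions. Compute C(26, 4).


Each vertex corresponds to some choice of n active constraints out of m, so the number of vertices is at most C(m, n) = m! / (n!(m-n)!).
m = 26, n = 4
Numerator: 26 * 25 * 24 * 23
Denominator: 4! = 24
C(26, 4) = 14950


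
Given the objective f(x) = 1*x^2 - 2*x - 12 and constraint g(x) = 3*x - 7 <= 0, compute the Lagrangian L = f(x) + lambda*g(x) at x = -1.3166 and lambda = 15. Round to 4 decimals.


Step 1: Evaluate f(x).
f(-1.3166) = 1*(-1.3166)^2 - 2*(-1.3166) - 12 = -7.6334
Step 2: Evaluate g(x).
g(-1.3166) = 3*-1.3166 - 7 = -10.9498
Step 3: Compute Lagrangian.
L = -7.6334 + 15*-10.9498 = -171.8804


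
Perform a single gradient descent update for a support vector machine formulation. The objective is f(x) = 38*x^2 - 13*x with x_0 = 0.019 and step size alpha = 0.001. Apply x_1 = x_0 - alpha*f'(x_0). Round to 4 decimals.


We compute the gradient at x_0 and apply the update.
f'(x) = 76*x - 13
f'(0.019) = 76*0.019 - 13 = -11.556
x_1 = 0.019 - 0.001*-11.556 = 0.0306


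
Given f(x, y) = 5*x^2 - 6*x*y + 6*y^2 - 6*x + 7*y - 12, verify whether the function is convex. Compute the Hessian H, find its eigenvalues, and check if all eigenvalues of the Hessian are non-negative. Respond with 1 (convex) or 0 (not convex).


The Hessian of f(x,y) = 5*x^2 - 6*x*y + 6*y^2 - 6*x + 7*y - 12 is:
H = [[10, -6], [-6, 12]]
Trace = 10 + 12 = 22
Determinant = 10*12 - (-6)^2 = 84
Discriminant = (22)^2 - 4*84 = 148.0
Eigenvalues: lambda_1 = 4.9172, lambda_2 = 17.0828
The function is convex.

1


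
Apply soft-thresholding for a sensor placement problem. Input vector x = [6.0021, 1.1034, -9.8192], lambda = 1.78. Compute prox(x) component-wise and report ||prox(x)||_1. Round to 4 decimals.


Soft-thresholding with lambda = 1.78:
prox(6.0021) = sign(6.0021)*max(|6.0021| - 1.78, 0) = 4.2221
prox(1.1034) = sign(1.1034)*max(|1.1034| - 1.78, 0) = 0.0
prox(-9.8192) = sign(-9.8192)*max(|-9.8192| - 1.78, 0) = -8.0392
prox(x) = [4.2221, 0.0, -8.0392]
||prox(x)||_1 = 4.2221 + 0.0 + 8.0392 = 12.2613


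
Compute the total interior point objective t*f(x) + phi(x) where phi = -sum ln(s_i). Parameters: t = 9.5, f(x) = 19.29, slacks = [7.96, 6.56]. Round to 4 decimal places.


Step 1: Compute log-barrier.
ln values: [2.0744, 1.881]
phi = -(2.0744 + 1.881) = -3.9554
Step 2: Compute augmented objective.
t*f(x) = 9.5*19.29 = 183.255
Total = 183.255 - 3.9554 = 179.2996


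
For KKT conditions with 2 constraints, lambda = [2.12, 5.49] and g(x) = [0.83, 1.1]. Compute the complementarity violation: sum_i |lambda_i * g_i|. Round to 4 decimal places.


KKT complementary slackness check:
lambda_1 * g_1 = 2.12 * 0.83 = 1.7596
lambda_2 * g_2 = 5.49 * 1.1 = 6.039
Total violation = 1.7596 + 6.039 = 7.7986


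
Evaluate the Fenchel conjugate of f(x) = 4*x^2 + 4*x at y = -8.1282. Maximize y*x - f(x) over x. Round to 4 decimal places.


f*(y) = sup_x {y*x - a*x^2 - b*x} = sup_x {(y-b)*x - a*x^2}
FOC: (y - b) - 2a*x = 0 => x* = (y - b)/(2a)
x* = (-8.1282 - 4)/(2*4) = -1.516
f*(-8.1282) = (y-b)^2/(4a) = (-8.1282 - 4)^2/(4*4)
= 147.0932/16 = 9.1933


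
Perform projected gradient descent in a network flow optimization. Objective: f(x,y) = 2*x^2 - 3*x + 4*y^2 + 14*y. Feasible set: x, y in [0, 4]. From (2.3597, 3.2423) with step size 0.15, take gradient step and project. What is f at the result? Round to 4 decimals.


Step 1: Compute gradient at (2.3597, 3.2423).
grad_x = 2*2*2.3597 - 3 = 6.4388
grad_y = 2*4*3.2423 + 14 = 39.9384
Step 2: Gradient step.
x_raw = 2.3597 - 0.15*6.4388 = 1.3939
y_raw = 3.2423 - 0.15*39.9384 = -2.7485
Step 3: Project onto [0, 4].
x_proj = clip(1.3939) = 1.3939
y_proj = clip(-2.7485) = 0.0
Step 4: Evaluate f.
f(1.3939, 0.0) = -0.2958


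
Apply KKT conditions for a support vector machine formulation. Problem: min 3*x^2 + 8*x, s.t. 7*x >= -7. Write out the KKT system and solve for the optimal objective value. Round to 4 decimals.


Step 1: Try lambda = 0 (constraint inactive).
x_unc = -8/(2*3) = -1.3333
Check: 7*-1.3333 = -9.3331 < -7 -- violated!
Step 2: Constraint must be active: 7*x = -7
x* = -7/7 = -1.0
lambda = (2*3*(-1.0) + 8)/7 = 0.2857
Step 3: Compute optimal value.
f(x*) = 3*(-1.0)^2 + 8*(-1.0) = -5.0


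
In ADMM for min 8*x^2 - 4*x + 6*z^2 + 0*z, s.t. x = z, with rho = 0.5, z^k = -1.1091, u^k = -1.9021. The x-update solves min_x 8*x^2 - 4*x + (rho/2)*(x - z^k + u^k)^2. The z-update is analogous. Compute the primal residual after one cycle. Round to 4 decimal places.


ADMM iteration with rho = 0.5, z^k = -1.1091, u^k = -1.9021
Step 1: x-update.
Minimize 8*x^2 - 4*x + (0.5/2)*(x + 1.1091 - 1.9021)^2
FOC: (2*8 + 0.5)*x = 4 + 0.5*(-1.1091 + 1.9021)
x^{k+1} = 0.2665
Step 2: z-update.
Minimize 6*z^2 + 0*z + (0.5/2)*(0.2665 - z - 1.9021)^2
FOC: (2*6 + 0.5)*z = 0 + 0.5*(0.2665 - 1.9021)
z^{k+1} = -0.0654
Step 3: u-update.
u^{k+1} = -1.9021 + 0.2665 + 0.0654 = -1.5702
Step 4: Primal residual = |0.2665 + 0.0654| = 0.3319


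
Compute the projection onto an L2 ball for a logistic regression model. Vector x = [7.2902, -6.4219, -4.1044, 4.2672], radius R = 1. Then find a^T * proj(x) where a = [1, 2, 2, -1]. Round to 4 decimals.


Step 1: Compute ||x|| (intermediates to 6 decimals).
||x|| = sqrt(7.2902^2 + (-6.4219)^2 + (-4.1044)^2 + 4.2672^2) = 11.377298
Step 2: Project.
Since ||x|| > R, scale = R/||x|| = 1/11.377298 = 0.087894, proj(x) = scale * x
proj(x) = [0.640765, -0.564446, -0.360752, 0.375061]
Step 3: Dot product.
a^T * proj(x) = 1*0.640765 + 2*(-0.564446) + 2*(-0.360752) - 1*0.375061 = -1.5847


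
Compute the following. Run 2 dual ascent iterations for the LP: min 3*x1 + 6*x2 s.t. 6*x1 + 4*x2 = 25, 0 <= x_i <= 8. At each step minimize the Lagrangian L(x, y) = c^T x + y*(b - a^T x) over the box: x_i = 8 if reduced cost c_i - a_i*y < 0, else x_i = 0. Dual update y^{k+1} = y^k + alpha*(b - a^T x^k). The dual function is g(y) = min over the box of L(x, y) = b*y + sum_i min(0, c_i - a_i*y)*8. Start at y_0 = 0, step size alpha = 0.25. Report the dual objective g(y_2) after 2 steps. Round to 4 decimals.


Dual ascent for LP: min 3*x1 + 6*x2, 6*x1 + 4*x2 = 25, 0 <= x_i <= 8
Step 1: y^k = 0.0, reduced costs: (3.0, 6.0)
  x^k = (0.0, 0.0), subgradient = b - a^T x = 25.0
  y^{k+1} = 0.0 + 0.25*25.0 = 6.25
Step 2: y^k = 6.25, reduced costs: (-34.5, -19.0)
  x^k = (8.0, 8.0), subgradient = b - a^T x = -55.0
  y^{k+1} = 6.25 + 0.25*-55.0 = -7.5
Dual objective at y_2 = -7.5: reduced costs (48.0, 36.0), box minimizer x = (0.0, 0.0)
g(y_2) = b*y + (c1 - a1*y)*x1 + (c2 - a2*y)*x2 = 25*(-7.5) + 48.0*0.0 + 36.0*0.0 = -187.5 + 0.0 + 0.0 = -187.5


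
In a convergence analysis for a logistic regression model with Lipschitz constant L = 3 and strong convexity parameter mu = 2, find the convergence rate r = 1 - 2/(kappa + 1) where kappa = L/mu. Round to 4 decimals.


Step 1: Compute the condition number.
kappa = L/mu = 3/2 = 1.5
Step 2: Compute the convergence rate.
r = 1 - 2/(kappa + 1) = 1 - 2*mu/(L + mu) = (L - mu)/(L + mu) = 1/5 = 0.2


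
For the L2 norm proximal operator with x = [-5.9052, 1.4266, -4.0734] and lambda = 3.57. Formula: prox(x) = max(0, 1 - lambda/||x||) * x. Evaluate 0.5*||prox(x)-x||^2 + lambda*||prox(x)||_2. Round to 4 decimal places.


Step 1: Compute ||x||.
||x|| = 7.3143
Step 2: Compute scaling factor.
scale = max(0, 1 - 3.57/7.3143) = 0.5119
Step 3: prox(x) = [-3.023, 0.7303, -2.0852]
||prox(x)|| = 3.7443
Step 4: Proximal objective.
0.5*||prox-x||^2 = 6.3725
lambda*||prox|| = 13.3672
Total = 19.7396


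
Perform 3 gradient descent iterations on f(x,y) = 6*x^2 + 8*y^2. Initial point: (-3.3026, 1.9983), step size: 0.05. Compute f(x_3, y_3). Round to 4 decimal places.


Gradient descent on f(x,y) = 6*x^2 + 8*y^2.
Starting point: (-3.3026, 1.9983), alpha = 0.05
Step 1: grad_x = 2*6*-3.3026 = -39.6312, grad_y = 2*8*1.9983 = 31.9728
  x_1 = -3.3026 - 0.05*-39.6312 = -1.321
  y_1 = 1.9983 - 0.05*31.9728 = 0.3997
Step 2: grad_x = 2*6*-1.321 = -15.8525, grad_y = 2*8*0.3997 = 6.3946
  x_2 = -1.321 - 0.05*-15.8525 = -0.5284
  y_2 = 0.3997 - 0.05*6.3946 = 0.0799
Step 3: grad_x = 2*6*-0.5284 = -6.341, grad_y = 2*8*0.0799 = 1.2789
  x_3 = -0.5284 - 0.05*-6.341 = -0.2114
  y_3 = 0.0799 - 0.05*1.2789 = 0.016
f(-0.2114, 0.016) = 6*(-0.2114)^2 + 8*0.016^2 = 0.2701


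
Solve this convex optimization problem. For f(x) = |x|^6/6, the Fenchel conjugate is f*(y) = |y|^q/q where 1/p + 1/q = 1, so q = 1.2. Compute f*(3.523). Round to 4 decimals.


The conjugate exponent q satisfies 1/p + 1/q = 1.
p = 6, so q = 6/(6 - 1) = 1.2
|y|^q = 3.523^1.2 = 4.5321
f*(3.523) = 4.5321 / 1.2 = 3.7767


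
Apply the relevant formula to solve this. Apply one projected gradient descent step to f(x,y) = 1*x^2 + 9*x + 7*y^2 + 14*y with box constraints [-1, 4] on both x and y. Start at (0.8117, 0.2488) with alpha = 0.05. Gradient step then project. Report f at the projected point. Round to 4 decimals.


Step 1: Compute gradient at (0.8117, 0.2488).
grad_x = 2*1*0.8117 + 9 = 10.6234
grad_y = 2*7*0.2488 + 14 = 17.4832
Step 2: Gradient step.
x_raw = 0.8117 - 0.05*10.6234 = 0.2805
y_raw = 0.2488 - 0.05*17.4832 = -0.6254
Step 3: Project onto [-1, 4].
x_proj = clip(0.2805) = 0.2805
y_proj = clip(-0.6254) = -0.6254
Step 4: Evaluate f.
f(0.2805, -0.6254) = -3.414


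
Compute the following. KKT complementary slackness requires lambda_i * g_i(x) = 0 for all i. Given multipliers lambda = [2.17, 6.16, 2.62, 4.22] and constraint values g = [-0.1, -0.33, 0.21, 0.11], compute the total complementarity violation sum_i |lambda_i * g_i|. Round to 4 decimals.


KKT complementary slackness check:
lambda_1 * g_1 = 2.17 * -0.1 = -0.217
lambda_2 * g_2 = 6.16 * -0.33 = -2.0328
lambda_3 * g_3 = 2.62 * 0.21 = 0.5502
lambda_4 * g_4 = 4.22 * 0.11 = 0.4642
Total violation = 0.217 + 2.0328 + 0.5502 + 0.4642 = 3.2642


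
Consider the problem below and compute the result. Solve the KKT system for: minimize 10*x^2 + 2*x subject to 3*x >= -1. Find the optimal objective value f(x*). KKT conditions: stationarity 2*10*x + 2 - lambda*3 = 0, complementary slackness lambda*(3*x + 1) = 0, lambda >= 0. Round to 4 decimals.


Step 1: Try lambda = 0 (constraint inactive).
Stationarity: 2*10*x + 2 = 0
x* = -2/(2*10) = -0.1
Check constraint: 3*-0.1 = -0.3 >= -1 -- satisfied.
Step 2: Compute optimal value.
f(x*) = 10*(-0.1)^2 + 2*(-0.1) = -0.1


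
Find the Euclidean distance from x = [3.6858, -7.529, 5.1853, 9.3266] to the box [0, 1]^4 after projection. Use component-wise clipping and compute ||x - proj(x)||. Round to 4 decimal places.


Project each component onto [0, 1].
clip(3.6858) = 1.0, clip(-7.529) = 0.0, clip(5.1853) = 1.0, clip(9.3266) = 1.0
Projection = [1.0, 0.0, 1.0, 1.0]
Squared diffs: [7.2135, 56.6858, 17.5167, 69.3323]
Distance = sqrt(150.7483) = 12.278


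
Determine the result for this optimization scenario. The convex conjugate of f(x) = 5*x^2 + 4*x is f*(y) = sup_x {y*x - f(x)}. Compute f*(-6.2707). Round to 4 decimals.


f*(y) = sup_x {y*x - a*x^2 - b*x} = sup_x {(y-b)*x - a*x^2}
FOC: (y - b) - 2a*x = 0 => x* = (y - b)/(2a)
x* = (-6.2707 - 4)/(2*5) = -1.0271
f*(-6.2707) = (y-b)^2/(4a) = (-6.2707 - 4)^2/(4*5)
= 105.4873/20 = 5.2744


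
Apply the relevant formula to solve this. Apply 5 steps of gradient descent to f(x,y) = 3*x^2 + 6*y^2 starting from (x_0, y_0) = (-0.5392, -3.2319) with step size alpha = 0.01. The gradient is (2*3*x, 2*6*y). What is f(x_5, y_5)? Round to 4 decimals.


Gradient descent on f(x,y) = 3*x^2 + 6*y^2.
Starting point: (-0.5392, -3.2319), alpha = 0.01
Step 1: grad_x = 2*3*-0.5392 = -3.2352, grad_y = 2*6*-3.2319 = -38.7828
  x_1 = -0.5392 - 0.01*-3.2352 = -0.5068
  y_1 = -3.2319 - 0.01*-38.7828 = -2.8441
Step 2: grad_x = 2*3*-0.5068 = -3.0411, grad_y = 2*6*-2.8441 = -34.1289
  x_2 = -0.5068 - 0.01*-3.0411 = -0.4764
  y_2 = -2.8441 - 0.01*-34.1289 = -2.5028
Step 3: grad_x = 2*3*-0.4764 = -2.8586, grad_y = 2*6*-2.5028 = -30.0334
  x_3 = -0.4764 - 0.01*-2.8586 = -0.4479
  y_3 = -2.5028 - 0.01*-30.0334 = -2.2024
Step 4: grad_x = 2*3*-0.4479 = -2.6871, grad_y = 2*6*-2.2024 = -26.4294
  x_4 = -0.4479 - 0.01*-2.6871 = -0.421
  y_4 = -2.2024 - 0.01*-26.4294 = -1.9382
Step 5: grad_x = 2*3*-0.421 = -2.5259, grad_y = 2*6*-1.9382 = -23.2579
  x_5 = -0.421 - 0.01*-2.5259 = -0.3957
  y_5 = -1.9382 - 0.01*-23.2579 = -1.7056
f(-0.3957, -1.7056) = 3*(-0.3957)^2 + 6*(-1.7056)^2 = 17.9237


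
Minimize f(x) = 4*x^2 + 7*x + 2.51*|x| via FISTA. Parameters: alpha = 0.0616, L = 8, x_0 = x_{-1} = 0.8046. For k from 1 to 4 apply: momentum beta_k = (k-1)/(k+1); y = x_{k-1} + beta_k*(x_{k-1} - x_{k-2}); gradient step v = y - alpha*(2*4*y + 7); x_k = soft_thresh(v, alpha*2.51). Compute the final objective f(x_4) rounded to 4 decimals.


FISTA on f(x) = 4*x^2 + 7*x + 2.51*|x|
L = 8, alpha = 0.0616
Iteration 1: beta = 0.0, y = 0.8046 + 0.0*(0.8046 - 0.8046) = 0.8046
  grad(y) = 13.4368, v = y - alpha*grad = -0.0231
  prox(v) = soft_thresh(-0.0231, 0.1546) = 0.0
Iteration 2: beta = 0.3333, y = 0.0 + 0.3333*(0.0 - 0.8046) = -0.2682
  grad(y) = 4.8544, v = y - alpha*grad = -0.5672
  prox(v) = soft_thresh(-0.5672, 0.1546) = -0.4126
Iteration 3: beta = 0.5, y = -0.4126 + 0.5*(-0.4126 - 0.0) = -0.6189
  grad(y) = 2.0486, v = y - alpha*grad = -0.7451
  prox(v) = soft_thresh(-0.7451, 0.1546) = -0.5905
Iteration 4: beta = 0.6, y = -0.5905 + 0.6*(-0.5905 + 0.4126) = -0.6972
  grad(y) = 1.4221, v = y - alpha*grad = -0.7848
  prox(v) = soft_thresh(-0.7848, 0.1546) = -0.6302
f(x_4) = 4*(-0.6302)^2 + 7*(-0.6302) + 2.51*|-0.6302| = -1.241


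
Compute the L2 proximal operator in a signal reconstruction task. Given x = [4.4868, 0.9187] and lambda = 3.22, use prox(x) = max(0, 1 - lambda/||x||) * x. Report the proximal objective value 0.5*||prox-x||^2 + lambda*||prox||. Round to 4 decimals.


Step 1: Compute ||x||.
||x|| = 4.5799
Step 2: Compute scaling factor.
scale = max(0, 1 - 3.22/4.5799) = 0.2969
Step 3: prox(x) = [1.3322, 0.2728]
||prox(x)|| = 1.3599
Step 4: Proximal objective.
0.5*||prox-x||^2 = 5.1842
lambda*||prox|| = 4.3789
Total = 9.563


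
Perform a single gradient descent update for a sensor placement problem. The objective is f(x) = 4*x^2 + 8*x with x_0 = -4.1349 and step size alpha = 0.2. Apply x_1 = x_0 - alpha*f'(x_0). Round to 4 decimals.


We compute the gradient at x_0 and apply the update.
f'(x) = 8*x + 8
f'(-4.1349) = 8*-4.1349 + 8 = -25.0792
x_1 = -4.1349 - 0.2*-25.0792 = 0.8809


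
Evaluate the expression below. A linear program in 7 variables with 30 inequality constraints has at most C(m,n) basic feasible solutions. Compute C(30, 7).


Each vertex corresponds to some choice of n active constraints out of m, so the number of vertices is at most C(m, n) = m! / (n!(m-n)!).
m = 30, n = 7
Numerator: 30 * 29 * 28 * 27 * 26 * 25 * 24
Denominator: 7! = 5040
C(30, 7) = 2035800


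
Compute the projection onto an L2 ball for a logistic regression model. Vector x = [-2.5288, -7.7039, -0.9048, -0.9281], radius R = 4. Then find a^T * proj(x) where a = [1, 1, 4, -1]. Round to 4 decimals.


Step 1: Compute ||x|| (intermediates to 6 decimals).
||x|| = sqrt((-2.5288)^2 + (-7.7039)^2 + (-0.9048)^2 + (-0.9281)^2) = 8.211269
Step 2: Project.
Since ||x|| > R, scale = R/||x|| = 4/8.211269 = 0.487135, proj(x) = scale * x
proj(x) = [-1.231867, -3.752839, -0.44076, -0.45211]
Step 3: Dot product.
a^T * proj(x) = 1*(-1.231867) + 1*(-3.752839) + 4*(-0.44076) - 1*(-0.45211) = -6.2956


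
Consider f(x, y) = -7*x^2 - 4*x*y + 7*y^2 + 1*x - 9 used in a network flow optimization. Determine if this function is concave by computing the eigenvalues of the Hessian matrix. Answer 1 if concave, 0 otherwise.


The Hessian of f(x,y) = -7*x^2 - 4*x*y + 7*y^2 + 1*x - 9 is:
H = [[-14, -4], [-4, 14]]
Trace = -14 + 14 = 0
Determinant = -14*14 - (-4)^2 = -212
Discriminant = (0)^2 - 4*-212 = 848.0
Eigenvalues: lambda_1 = -14.5602, lambda_2 = 14.5602
The function is not concave.

0


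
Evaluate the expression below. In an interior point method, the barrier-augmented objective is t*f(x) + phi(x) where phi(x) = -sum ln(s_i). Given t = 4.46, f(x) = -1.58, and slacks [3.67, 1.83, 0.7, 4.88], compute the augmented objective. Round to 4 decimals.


Step 1: Compute log-barrier.
ln values: [1.3002, 0.6043, -0.3567, 1.5851]
phi = -(1.3002 + 0.6043 - 0.3567 + 1.5851) = -3.133
Step 2: Compute augmented objective.
t*f(x) = 4.46*-1.58 = -7.0468
Total = -7.0468 - 3.133 = -10.1798


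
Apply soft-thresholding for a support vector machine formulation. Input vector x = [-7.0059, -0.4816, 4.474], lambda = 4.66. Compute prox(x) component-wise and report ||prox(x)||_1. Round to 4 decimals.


Soft-thresholding with lambda = 4.66:
prox(-7.0059) = sign(-7.0059)*max(|-7.0059| - 4.66, 0) = -2.3459
prox(-0.4816) = sign(-0.4816)*max(|-0.4816| - 4.66, 0) = 0.0
prox(4.474) = sign(4.474)*max(|4.474| - 4.66, 0) = 0.0
prox(x) = [-2.3459, 0.0, 0.0]
||prox(x)||_1 = 2.3459 + 0.0 + 0.0 = 2.3459


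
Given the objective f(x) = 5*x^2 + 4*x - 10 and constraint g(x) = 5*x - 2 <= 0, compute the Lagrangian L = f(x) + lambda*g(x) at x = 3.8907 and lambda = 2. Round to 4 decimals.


Step 1: Evaluate f(x).
f(3.8907) = 5*3.8907^2 + 4*3.8907 - 10 = 81.2505
Step 2: Evaluate g(x).
g(3.8907) = 5*3.8907 - 2 = 17.4535
Step 3: Compute Lagrangian.
L = 81.2505 + 2*17.4535 = 116.1575


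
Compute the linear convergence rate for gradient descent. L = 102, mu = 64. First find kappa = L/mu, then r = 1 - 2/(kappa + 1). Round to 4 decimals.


Step 1: Compute the condition number.
kappa = L/mu = 102/64 = 1.5938
Step 2: Compute the convergence rate.
r = 1 - 2/(kappa + 1) = 1 - 2*mu/(L + mu) = (L - mu)/(L + mu) = 38/166 = 0.2289


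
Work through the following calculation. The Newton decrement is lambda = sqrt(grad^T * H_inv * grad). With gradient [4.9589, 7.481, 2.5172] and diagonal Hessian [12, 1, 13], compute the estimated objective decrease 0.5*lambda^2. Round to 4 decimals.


Step 1: H is diagonal, so H^(-1) * g = [0.4132, 7.481, 0.1936].
Step 2: g^T H^(-1) g = sum_i g_i^2 / H_ii
  = (4.9589)^2/12 + (7.481)^2/1 + (2.5172)^2/13
  = 2.0492 + 55.9654 + 0.4874 = 58.502
Step 3: Objective decrease = 0.5 * g^T H^(-1) g = 29.251


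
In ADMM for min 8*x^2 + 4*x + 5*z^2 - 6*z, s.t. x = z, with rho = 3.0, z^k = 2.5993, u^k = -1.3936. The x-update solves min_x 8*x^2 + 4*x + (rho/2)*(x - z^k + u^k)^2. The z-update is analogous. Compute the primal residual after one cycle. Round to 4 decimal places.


ADMM iteration with rho = 3.0, z^k = 2.5993, u^k = -1.3936
Step 1: x-update.
Minimize 8*x^2 + 4*x + (3.0/2)*(x - 2.5993 - 1.3936)^2
FOC: (2*8 + 3.0)*x = -4 + 3.0*(2.5993 + 1.3936)
x^{k+1} = 0.4199
Step 2: z-update.
Minimize 5*z^2 - 6*z + (3.0/2)*(0.4199 - z - 1.3936)^2
FOC: (2*5 + 3.0)*z = 6 + 3.0*(0.4199 - 1.3936)
z^{k+1} = 0.2368
Step 3: u-update.
u^{k+1} = -1.3936 + 0.4199 - 0.2368 = -1.2105
Step 4: Primal residual = |0.4199 - 0.2368| = 0.1831


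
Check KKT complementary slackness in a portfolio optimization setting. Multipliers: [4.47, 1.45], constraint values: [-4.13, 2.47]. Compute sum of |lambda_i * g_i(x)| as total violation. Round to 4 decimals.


KKT complementary slackness check:
lambda_1 * g_1 = 4.47 * -4.13 = -18.4611
lambda_2 * g_2 = 1.45 * 2.47 = 3.5815
Total violation = 18.4611 + 3.5815 = 22.0426


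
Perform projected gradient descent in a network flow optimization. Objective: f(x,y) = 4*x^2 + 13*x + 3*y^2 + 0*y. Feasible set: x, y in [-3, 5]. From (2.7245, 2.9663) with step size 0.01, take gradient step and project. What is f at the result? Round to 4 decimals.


Step 1: Compute gradient at (2.7245, 2.9663).
grad_x = 2*4*2.7245 + 13 = 34.796
grad_y = 2*3*2.9663 + 0 = 17.7978
Step 2: Gradient step.
x_raw = 2.7245 - 0.01*34.796 = 2.3765
y_raw = 2.9663 - 0.01*17.7978 = 2.7883
Step 3: Project onto [-3, 5].
x_proj = clip(2.3765) = 2.3765
y_proj = clip(2.7883) = 2.7883
Step 4: Evaluate f.
f(2.3765, 2.7883) = 76.811


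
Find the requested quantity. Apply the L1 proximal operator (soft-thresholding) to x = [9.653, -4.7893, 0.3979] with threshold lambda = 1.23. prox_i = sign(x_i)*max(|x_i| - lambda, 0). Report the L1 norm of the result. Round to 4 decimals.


Soft-thresholding with lambda = 1.23:
prox(9.653) = sign(9.653)*max(|9.653| - 1.23, 0) = 8.423
prox(-4.7893) = sign(-4.7893)*max(|-4.7893| - 1.23, 0) = -3.5593
prox(0.3979) = sign(0.3979)*max(|0.3979| - 1.23, 0) = 0.0
prox(x) = [8.423, -3.5593, 0.0]
||prox(x)||_1 = 8.423 + 3.5593 + 0.0 = 11.9823


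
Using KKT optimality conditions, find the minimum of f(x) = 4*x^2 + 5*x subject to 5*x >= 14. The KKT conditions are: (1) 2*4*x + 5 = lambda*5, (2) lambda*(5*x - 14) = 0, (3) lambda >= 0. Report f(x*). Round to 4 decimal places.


Step 1: Try lambda = 0 (constraint inactive).
x_unc = -5/(2*4) = -0.625
Check: 5*-0.625 = -3.125 < 14 -- violated!
Step 2: Constraint must be active: 5*x = 14
x* = 14/5 = 2.8
lambda = (2*4*2.8 + 5)/5 = 5.48
Step 3: Compute optimal value.
f(x*) = 4*2.8^2 + 5*2.8 = 45.36


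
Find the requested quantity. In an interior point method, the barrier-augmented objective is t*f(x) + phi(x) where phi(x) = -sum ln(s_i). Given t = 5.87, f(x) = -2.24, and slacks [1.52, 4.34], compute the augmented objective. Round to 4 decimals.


Step 1: Compute log-barrier.
ln values: [0.4187, 1.4679]
phi = -(0.4187 + 1.4679) = -1.8866
Step 2: Compute augmented objective.
t*f(x) = 5.87*-2.24 = -13.1488
Total = -13.1488 - 1.8866 = -15.0354


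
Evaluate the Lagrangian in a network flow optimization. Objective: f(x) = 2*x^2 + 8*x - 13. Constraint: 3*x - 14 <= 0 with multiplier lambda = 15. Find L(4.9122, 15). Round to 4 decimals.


Step 1: Evaluate f(x).
f(4.9122) = 2*4.9122^2 + 8*4.9122 - 13 = 74.557
Step 2: Evaluate g(x).
g(4.9122) = 3*4.9122 - 14 = 0.7366
Step 3: Compute Lagrangian.
L = 74.557 + 15*0.7366 = 85.606


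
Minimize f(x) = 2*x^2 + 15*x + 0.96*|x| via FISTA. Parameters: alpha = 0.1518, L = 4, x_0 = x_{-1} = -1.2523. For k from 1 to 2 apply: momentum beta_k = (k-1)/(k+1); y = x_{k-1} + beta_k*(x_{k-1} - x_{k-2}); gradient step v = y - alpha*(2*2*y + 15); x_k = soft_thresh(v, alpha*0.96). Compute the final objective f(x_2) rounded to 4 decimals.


FISTA on f(x) = 2*x^2 + 15*x + 0.96*|x|
L = 4, alpha = 0.1518
Iteration 1: beta = 0.0, y = -1.2523 + 0.0*(-1.2523 + 1.2523) = -1.2523
  grad(y) = 9.9908, v = y - alpha*grad = -2.7689
  prox(v) = soft_thresh(-2.7689, 0.1457) = -2.6232
Iteration 2: beta = 0.3333, y = -2.6232 + 0.3333*(-2.6232 + 1.2523) = -3.0801
  grad(y) = 2.6795, v = y - alpha*grad = -3.4869
  prox(v) = soft_thresh(-3.4869, 0.1457) = -3.3411
f(x_2) = 2*(-3.3411)^2 + 15*(-3.3411) + 0.96*|-3.3411| = -24.5832


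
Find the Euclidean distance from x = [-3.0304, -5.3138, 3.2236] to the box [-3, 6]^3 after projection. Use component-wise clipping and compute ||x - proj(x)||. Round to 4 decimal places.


Project each component onto [-3, 6].
clip(-3.0304) = -3.0, clip(-5.3138) = -3.0, clip(3.2236) = 3.2236
Projection = [-3.0, -3.0, 3.2236]
Squared diffs: [0.0009, 5.3537, 0.0]
Distance = sqrt(5.3546) = 2.314


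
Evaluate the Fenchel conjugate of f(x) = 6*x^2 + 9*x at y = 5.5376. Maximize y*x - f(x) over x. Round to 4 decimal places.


f*(y) = sup_x {y*x - a*x^2 - b*x} = sup_x {(y-b)*x - a*x^2}
FOC: (y - b) - 2a*x = 0 => x* = (y - b)/(2a)
x* = (5.5376 - 9)/(2*6) = -0.2885
f*(5.5376) = (y-b)^2/(4a) = (5.5376 - 9)^2/(4*6)
= 11.9882/24 = 0.4995


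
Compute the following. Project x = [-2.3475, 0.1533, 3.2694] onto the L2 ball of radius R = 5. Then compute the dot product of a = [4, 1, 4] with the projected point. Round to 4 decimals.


Step 1: Compute ||x|| (intermediates to 6 decimals).
||x|| = sqrt((-2.3475)^2 + 0.1533^2 + 3.2694^2) = 4.027808
Step 2: Project.
Since ||x|| <= R, proj = x (no scaling needed).
proj(x) = [-2.3475, 0.1533, 3.2694]
Step 3: Dot product.
a^T * proj(x) = 4*(-2.3475) + 1*0.1533 + 4*3.2694 = 3.8409


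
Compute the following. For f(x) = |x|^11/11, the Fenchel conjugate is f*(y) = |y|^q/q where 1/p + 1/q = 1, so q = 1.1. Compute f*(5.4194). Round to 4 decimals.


The conjugate exponent q satisfies 1/p + 1/q = 1.
p = 11, so q = 11/(11 - 1) = 1.1
|y|^q = 5.4194^1.1 = 6.4172
f*(5.4194) = 6.4172 / 1.1 = 5.8338


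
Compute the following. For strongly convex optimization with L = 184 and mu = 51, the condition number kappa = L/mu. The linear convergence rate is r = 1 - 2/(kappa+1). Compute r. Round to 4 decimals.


Step 1: Compute the condition number.
kappa = L/mu = 184/51 = 3.6078
Step 2: Compute the convergence rate.
r = 1 - 2/(kappa + 1) = 1 - 2*mu/(L + mu) = (L - mu)/(L + mu) = 133/235 = 0.566


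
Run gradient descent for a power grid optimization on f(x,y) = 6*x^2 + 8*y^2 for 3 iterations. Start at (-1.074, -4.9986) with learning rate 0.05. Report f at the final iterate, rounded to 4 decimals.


Gradient descent on f(x,y) = 6*x^2 + 8*y^2.
Starting point: (-1.074, -4.9986), alpha = 0.05
Step 1: grad_x = 2*6*-1.074 = -12.888, grad_y = 2*8*-4.9986 = -79.9776
  x_1 = -1.074 - 0.05*-12.888 = -0.4296
  y_1 = -4.9986 - 0.05*-79.9776 = -0.9997
Step 2: grad_x = 2*6*-0.4296 = -5.1552, grad_y = 2*8*-0.9997 = -15.9955
  x_2 = -0.4296 - 0.05*-5.1552 = -0.1718
  y_2 = -0.9997 - 0.05*-15.9955 = -0.1999
Step 3: grad_x = 2*6*-0.1718 = -2.0621, grad_y = 2*8*-0.1999 = -3.1991
  x_3 = -0.1718 - 0.05*-2.0621 = -0.0687
  y_3 = -0.1999 - 0.05*-3.1991 = -0.04
f(-0.0687, -0.04) = 6*(-0.0687)^2 + 8*(-0.04)^2 = 0.0411


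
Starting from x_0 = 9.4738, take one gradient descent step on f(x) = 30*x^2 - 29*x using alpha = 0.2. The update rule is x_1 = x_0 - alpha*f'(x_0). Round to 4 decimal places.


We compute the gradient at x_0 and apply the update.
f'(x) = 60*x - 29
f'(9.4738) = 60*9.4738 - 29 = 539.428
x_1 = 9.4738 - 0.2*539.428 = -98.4118


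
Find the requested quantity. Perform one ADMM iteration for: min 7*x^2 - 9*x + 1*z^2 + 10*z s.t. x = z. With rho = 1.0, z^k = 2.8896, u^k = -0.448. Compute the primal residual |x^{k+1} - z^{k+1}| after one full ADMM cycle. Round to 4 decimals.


ADMM iteration with rho = 1.0, z^k = 2.8896, u^k = -0.448
Step 1: x-update.
Minimize 7*x^2 - 9*x + (1.0/2)*(x - 2.8896 - 0.448)^2
FOC: (2*7 + 1.0)*x = 9 + 1.0*(2.8896 + 0.448)
x^{k+1} = 0.8225
Step 2: z-update.
Minimize 1*z^2 + 10*z + (1.0/2)*(0.8225 - z - 0.448)^2
FOC: (2*1 + 1.0)*z = -10 + 1.0*(0.8225 - 0.448)
z^{k+1} = -3.2085
Step 3: u-update.
u^{k+1} = -0.448 + 0.8225 + 3.2085 = 3.583
Step 4: Primal residual = |0.8225 + 3.2085| = 4.031
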